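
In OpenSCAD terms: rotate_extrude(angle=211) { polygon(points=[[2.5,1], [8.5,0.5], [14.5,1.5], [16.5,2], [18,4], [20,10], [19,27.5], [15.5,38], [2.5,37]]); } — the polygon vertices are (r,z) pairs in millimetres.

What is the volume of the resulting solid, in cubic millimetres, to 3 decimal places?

Profile (r,z), 9 vertices: (2.5,1) (8.5,0.5) (14.5,1.5) (16.5,2) (18,4) (20,10) (19,27.5) (15.5,38) (2.5,37)
edge 0: (2.5,1)→(8.5,0.5)  cross = 2.5·0.5 − 8.5·1 = -7.2500; (r_i+r_j)·cross = 11·-7.2500 = -79.7500
edge 1: (8.5,0.5)→(14.5,1.5)  cross = 8.5·1.5 − 14.5·0.5 = 5.5000; (r_i+r_j)·cross = 23·5.5000 = 126.5000
edge 2: (14.5,1.5)→(16.5,2)  cross = 14.5·2 − 16.5·1.5 = 4.2500; (r_i+r_j)·cross = 31·4.2500 = 131.7500
edge 3: (16.5,2)→(18,4)  cross = 16.5·4 − 18·2 = 30.0000; (r_i+r_j)·cross = 34.5·30.0000 = 1035.0000
edge 4: (18,4)→(20,10)  cross = 18·10 − 20·4 = 100.0000; (r_i+r_j)·cross = 38·100.0000 = 3800.0000
edge 5: (20,10)→(19,27.5)  cross = 20·27.5 − 19·10 = 360.0000; (r_i+r_j)·cross = 39·360.0000 = 14040.0000
edge 6: (19,27.5)→(15.5,38)  cross = 19·38 − 15.5·27.5 = 295.7500; (r_i+r_j)·cross = 34.5·295.7500 = 10203.3750
edge 7: (15.5,38)→(2.5,37)  cross = 15.5·37 − 2.5·38 = 478.5000; (r_i+r_j)·cross = 18·478.5000 = 8613.0000
edge 8: (2.5,37)→(2.5,1)  cross = 2.5·1 − 2.5·37 = -90.0000; (r_i+r_j)·cross = 5·-90.0000 = -450.0000
Σcross = 1176.7500 → A = |Σcross|/2 = 588.3750 mm²
Σ(r_i+r_j)·cross = 37419.8750 → first moment M = |Σ|/6 = 6236.6458
R_c = M/A = 6236.6458/588.3750 = 10.5998 mm
θ = 211° = 3.682645 rad
V = θ·R_c·A = 3.682645·10.5998·588.3750 = 22967.351 mm³

Volume = 22967.351 mm³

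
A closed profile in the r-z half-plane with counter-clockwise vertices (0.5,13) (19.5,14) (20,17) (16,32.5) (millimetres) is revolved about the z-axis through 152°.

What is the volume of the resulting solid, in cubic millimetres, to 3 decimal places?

Volume = 6135.330 mm³

Profile (r,z), 4 vertices: (0.5,13) (19.5,14) (20,17) (16,32.5)
edge 0: (0.5,13)→(19.5,14)  cross = 0.5·14 − 19.5·13 = -246.5000; (r_i+r_j)·cross = 20·-246.5000 = -4930.0000
edge 1: (19.5,14)→(20,17)  cross = 19.5·17 − 20·14 = 51.5000; (r_i+r_j)·cross = 39.5·51.5000 = 2034.2500
edge 2: (20,17)→(16,32.5)  cross = 20·32.5 − 16·17 = 378.0000; (r_i+r_j)·cross = 36·378.0000 = 13608.0000
edge 3: (16,32.5)→(0.5,13)  cross = 16·13 − 0.5·32.5 = 191.7500; (r_i+r_j)·cross = 16.5·191.7500 = 3163.8750
Σcross = 374.7500 → A = |Σcross|/2 = 187.3750 mm²
Σ(r_i+r_j)·cross = 13876.1250 → first moment M = |Σ|/6 = 2312.6875
R_c = M/A = 2312.6875/187.3750 = 12.3426 mm
θ = 152° = 2.652900 rad
V = θ·R_c·A = 2.652900·12.3426·187.3750 = 6135.330 mm³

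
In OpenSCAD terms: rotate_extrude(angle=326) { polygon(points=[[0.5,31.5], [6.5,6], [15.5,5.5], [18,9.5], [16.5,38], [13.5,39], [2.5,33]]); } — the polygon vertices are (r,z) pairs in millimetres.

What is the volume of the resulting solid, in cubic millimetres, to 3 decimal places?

Profile (r,z), 7 vertices: (0.5,31.5) (6.5,6) (15.5,5.5) (18,9.5) (16.5,38) (13.5,39) (2.5,33)
edge 0: (0.5,31.5)→(6.5,6)  cross = 0.5·6 − 6.5·31.5 = -201.7500; (r_i+r_j)·cross = 7·-201.7500 = -1412.2500
edge 1: (6.5,6)→(15.5,5.5)  cross = 6.5·5.5 − 15.5·6 = -57.2500; (r_i+r_j)·cross = 22·-57.2500 = -1259.5000
edge 2: (15.5,5.5)→(18,9.5)  cross = 15.5·9.5 − 18·5.5 = 48.2500; (r_i+r_j)·cross = 33.5·48.2500 = 1616.3750
edge 3: (18,9.5)→(16.5,38)  cross = 18·38 − 16.5·9.5 = 527.2500; (r_i+r_j)·cross = 34.5·527.2500 = 18190.1250
edge 4: (16.5,38)→(13.5,39)  cross = 16.5·39 − 13.5·38 = 130.5000; (r_i+r_j)·cross = 30·130.5000 = 3915.0000
edge 5: (13.5,39)→(2.5,33)  cross = 13.5·33 − 2.5·39 = 348.0000; (r_i+r_j)·cross = 16·348.0000 = 5568.0000
edge 6: (2.5,33)→(0.5,31.5)  cross = 2.5·31.5 − 0.5·33 = 62.2500; (r_i+r_j)·cross = 3·62.2500 = 186.7500
Σcross = 857.2500 → A = |Σcross|/2 = 428.6250 mm²
Σ(r_i+r_j)·cross = 26804.5000 → first moment M = |Σ|/6 = 4467.4167
R_c = M/A = 4467.4167/428.6250 = 10.4227 mm
θ = 326° = 5.689773 rad
V = θ·R_c·A = 5.689773·10.4227·428.6250 = 25418.588 mm³

Volume = 25418.588 mm³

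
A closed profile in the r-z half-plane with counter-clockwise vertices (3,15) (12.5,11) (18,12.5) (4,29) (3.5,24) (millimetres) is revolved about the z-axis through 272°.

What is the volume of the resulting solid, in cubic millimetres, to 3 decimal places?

Profile (r,z), 5 vertices: (3,15) (12.5,11) (18,12.5) (4,29) (3.5,24)
edge 0: (3,15)→(12.5,11)  cross = 3·11 − 12.5·15 = -154.5000; (r_i+r_j)·cross = 15.5·-154.5000 = -2394.7500
edge 1: (12.5,11)→(18,12.5)  cross = 12.5·12.5 − 18·11 = -41.7500; (r_i+r_j)·cross = 30.5·-41.7500 = -1273.3750
edge 2: (18,12.5)→(4,29)  cross = 18·29 − 4·12.5 = 472.0000; (r_i+r_j)·cross = 22·472.0000 = 10384.0000
edge 3: (4,29)→(3.5,24)  cross = 4·24 − 3.5·29 = -5.5000; (r_i+r_j)·cross = 7.5·-5.5000 = -41.2500
edge 4: (3.5,24)→(3,15)  cross = 3.5·15 − 3·24 = -19.5000; (r_i+r_j)·cross = 6.5·-19.5000 = -126.7500
Σcross = 250.7500 → A = |Σcross|/2 = 125.3750 mm²
Σ(r_i+r_j)·cross = 6547.8750 → first moment M = |Σ|/6 = 1091.3125
R_c = M/A = 1091.3125/125.3750 = 8.7044 mm
θ = 272° = 4.747296 rad
V = θ·R_c·A = 4.747296·8.7044·125.3750 = 5180.783 mm³

Volume = 5180.783 mm³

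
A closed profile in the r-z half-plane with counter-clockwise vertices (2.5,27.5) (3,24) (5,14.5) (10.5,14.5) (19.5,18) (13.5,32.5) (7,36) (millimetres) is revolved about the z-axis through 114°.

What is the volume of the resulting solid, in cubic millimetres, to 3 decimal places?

Profile (r,z), 7 vertices: (2.5,27.5) (3,24) (5,14.5) (10.5,14.5) (19.5,18) (13.5,32.5) (7,36)
edge 0: (2.5,27.5)→(3,24)  cross = 2.5·24 − 3·27.5 = -22.5000; (r_i+r_j)·cross = 5.5·-22.5000 = -123.7500
edge 1: (3,24)→(5,14.5)  cross = 3·14.5 − 5·24 = -76.5000; (r_i+r_j)·cross = 8·-76.5000 = -612.0000
edge 2: (5,14.5)→(10.5,14.5)  cross = 5·14.5 − 10.5·14.5 = -79.7500; (r_i+r_j)·cross = 15.5·-79.7500 = -1236.1250
edge 3: (10.5,14.5)→(19.5,18)  cross = 10.5·18 − 19.5·14.5 = -93.7500; (r_i+r_j)·cross = 30·-93.7500 = -2812.5000
edge 4: (19.5,18)→(13.5,32.5)  cross = 19.5·32.5 − 13.5·18 = 390.7500; (r_i+r_j)·cross = 33·390.7500 = 12894.7500
edge 5: (13.5,32.5)→(7,36)  cross = 13.5·36 − 7·32.5 = 258.5000; (r_i+r_j)·cross = 20.5·258.5000 = 5299.2500
edge 6: (7,36)→(2.5,27.5)  cross = 7·27.5 − 2.5·36 = 102.5000; (r_i+r_j)·cross = 9.5·102.5000 = 973.7500
Σcross = 479.2500 → A = |Σcross|/2 = 239.6250 mm²
Σ(r_i+r_j)·cross = 14383.3750 → first moment M = |Σ|/6 = 2397.2292
R_c = M/A = 2397.2292/239.6250 = 10.0041 mm
θ = 114° = 1.989675 rad
V = θ·R_c·A = 1.989675·10.0041·239.6250 = 4769.708 mm³

Volume = 4769.708 mm³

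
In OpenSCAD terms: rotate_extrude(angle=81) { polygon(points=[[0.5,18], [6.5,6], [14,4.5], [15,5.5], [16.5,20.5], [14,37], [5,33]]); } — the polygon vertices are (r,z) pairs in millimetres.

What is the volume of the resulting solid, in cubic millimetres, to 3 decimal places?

Profile (r,z), 7 vertices: (0.5,18) (6.5,6) (14,4.5) (15,5.5) (16.5,20.5) (14,37) (5,33)
edge 0: (0.5,18)→(6.5,6)  cross = 0.5·6 − 6.5·18 = -114.0000; (r_i+r_j)·cross = 7·-114.0000 = -798.0000
edge 1: (6.5,6)→(14,4.5)  cross = 6.5·4.5 − 14·6 = -54.7500; (r_i+r_j)·cross = 20.5·-54.7500 = -1122.3750
edge 2: (14,4.5)→(15,5.5)  cross = 14·5.5 − 15·4.5 = 9.5000; (r_i+r_j)·cross = 29·9.5000 = 275.5000
edge 3: (15,5.5)→(16.5,20.5)  cross = 15·20.5 − 16.5·5.5 = 216.7500; (r_i+r_j)·cross = 31.5·216.7500 = 6827.6250
edge 4: (16.5,20.5)→(14,37)  cross = 16.5·37 − 14·20.5 = 323.5000; (r_i+r_j)·cross = 30.5·323.5000 = 9866.7500
edge 5: (14,37)→(5,33)  cross = 14·33 − 5·37 = 277.0000; (r_i+r_j)·cross = 19·277.0000 = 5263.0000
edge 6: (5,33)→(0.5,18)  cross = 5·18 − 0.5·33 = 73.5000; (r_i+r_j)·cross = 5.5·73.5000 = 404.2500
Σcross = 731.5000 → A = |Σcross|/2 = 365.7500 mm²
Σ(r_i+r_j)·cross = 20716.7500 → first moment M = |Σ|/6 = 3452.7917
R_c = M/A = 3452.7917/365.7500 = 9.4403 mm
θ = 81° = 1.413717 rad
V = θ·R_c·A = 1.413717·9.4403·365.7500 = 4881.269 mm³

Volume = 4881.269 mm³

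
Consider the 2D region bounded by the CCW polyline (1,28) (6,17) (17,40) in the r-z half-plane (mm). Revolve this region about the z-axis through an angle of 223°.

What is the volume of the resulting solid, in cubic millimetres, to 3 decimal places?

Volume = 3674.128 mm³

Profile (r,z), 3 vertices: (1,28) (6,17) (17,40)
edge 0: (1,28)→(6,17)  cross = 1·17 − 6·28 = -151.0000; (r_i+r_j)·cross = 7·-151.0000 = -1057.0000
edge 1: (6,17)→(17,40)  cross = 6·40 − 17·17 = -49.0000; (r_i+r_j)·cross = 23·-49.0000 = -1127.0000
edge 2: (17,40)→(1,28)  cross = 17·28 − 1·40 = 436.0000; (r_i+r_j)·cross = 18·436.0000 = 7848.0000
Σcross = 236.0000 → A = |Σcross|/2 = 118.0000 mm²
Σ(r_i+r_j)·cross = 5664.0000 → first moment M = |Σ|/6 = 944.0000
R_c = M/A = 944.0000/118.0000 = 8.0000 mm
θ = 223° = 3.892084 rad
V = θ·R_c·A = 3.892084·8.0000·118.0000 = 3674.128 mm³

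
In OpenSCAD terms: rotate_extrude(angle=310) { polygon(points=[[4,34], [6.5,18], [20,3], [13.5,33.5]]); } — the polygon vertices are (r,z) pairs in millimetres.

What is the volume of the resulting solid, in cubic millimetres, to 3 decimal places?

Volume = 14597.585 mm³

Profile (r,z), 4 vertices: (4,34) (6.5,18) (20,3) (13.5,33.5)
edge 0: (4,34)→(6.5,18)  cross = 4·18 − 6.5·34 = -149.0000; (r_i+r_j)·cross = 10.5·-149.0000 = -1564.5000
edge 1: (6.5,18)→(20,3)  cross = 6.5·3 − 20·18 = -340.5000; (r_i+r_j)·cross = 26.5·-340.5000 = -9023.2500
edge 2: (20,3)→(13.5,33.5)  cross = 20·33.5 − 13.5·3 = 629.5000; (r_i+r_j)·cross = 33.5·629.5000 = 21088.2500
edge 3: (13.5,33.5)→(4,34)  cross = 13.5·34 − 4·33.5 = 325.0000; (r_i+r_j)·cross = 17.5·325.0000 = 5687.5000
Σcross = 465.0000 → A = |Σcross|/2 = 232.5000 mm²
Σ(r_i+r_j)·cross = 16188.0000 → first moment M = |Σ|/6 = 2698.0000
R_c = M/A = 2698.0000/232.5000 = 11.6043 mm
θ = 310° = 5.410521 rad
V = θ·R_c·A = 5.410521·11.6043·232.5000 = 14597.585 mm³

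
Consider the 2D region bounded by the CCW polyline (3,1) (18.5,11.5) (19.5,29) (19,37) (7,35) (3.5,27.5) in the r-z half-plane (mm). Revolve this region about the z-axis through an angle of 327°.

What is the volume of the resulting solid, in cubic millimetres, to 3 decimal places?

Volume = 28109.280 mm³

Profile (r,z), 6 vertices: (3,1) (18.5,11.5) (19.5,29) (19,37) (7,35) (3.5,27.5)
edge 0: (3,1)→(18.5,11.5)  cross = 3·11.5 − 18.5·1 = 16.0000; (r_i+r_j)·cross = 21.5·16.0000 = 344.0000
edge 1: (18.5,11.5)→(19.5,29)  cross = 18.5·29 − 19.5·11.5 = 312.2500; (r_i+r_j)·cross = 38·312.2500 = 11865.5000
edge 2: (19.5,29)→(19,37)  cross = 19.5·37 − 19·29 = 170.5000; (r_i+r_j)·cross = 38.5·170.5000 = 6564.2500
edge 3: (19,37)→(7,35)  cross = 19·35 − 7·37 = 406.0000; (r_i+r_j)·cross = 26·406.0000 = 10556.0000
edge 4: (7,35)→(3.5,27.5)  cross = 7·27.5 − 3.5·35 = 70.0000; (r_i+r_j)·cross = 10.5·70.0000 = 735.0000
edge 5: (3.5,27.5)→(3,1)  cross = 3.5·1 − 3·27.5 = -79.0000; (r_i+r_j)·cross = 6.5·-79.0000 = -513.5000
Σcross = 895.7500 → A = |Σcross|/2 = 447.8750 mm²
Σ(r_i+r_j)·cross = 29551.2500 → first moment M = |Σ|/6 = 4925.2083
R_c = M/A = 4925.2083/447.8750 = 10.9968 mm
θ = 327° = 5.707227 rad
V = θ·R_c·A = 5.707227·10.9968·447.8750 = 28109.280 mm³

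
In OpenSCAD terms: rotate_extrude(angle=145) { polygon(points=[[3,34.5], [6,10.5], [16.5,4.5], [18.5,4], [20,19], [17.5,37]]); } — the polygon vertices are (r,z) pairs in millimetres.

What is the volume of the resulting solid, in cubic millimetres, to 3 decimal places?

Volume = 12806.113 mm³

Profile (r,z), 6 vertices: (3,34.5) (6,10.5) (16.5,4.5) (18.5,4) (20,19) (17.5,37)
edge 0: (3,34.5)→(6,10.5)  cross = 3·10.5 − 6·34.5 = -175.5000; (r_i+r_j)·cross = 9·-175.5000 = -1579.5000
edge 1: (6,10.5)→(16.5,4.5)  cross = 6·4.5 − 16.5·10.5 = -146.2500; (r_i+r_j)·cross = 22.5·-146.2500 = -3290.6250
edge 2: (16.5,4.5)→(18.5,4)  cross = 16.5·4 − 18.5·4.5 = -17.2500; (r_i+r_j)·cross = 35·-17.2500 = -603.7500
edge 3: (18.5,4)→(20,19)  cross = 18.5·19 − 20·4 = 271.5000; (r_i+r_j)·cross = 38.5·271.5000 = 10452.7500
edge 4: (20,19)→(17.5,37)  cross = 20·37 − 17.5·19 = 407.5000; (r_i+r_j)·cross = 37.5·407.5000 = 15281.2500
edge 5: (17.5,37)→(3,34.5)  cross = 17.5·34.5 − 3·37 = 492.7500; (r_i+r_j)·cross = 20.5·492.7500 = 10101.3750
Σcross = 832.7500 → A = |Σcross|/2 = 416.3750 mm²
Σ(r_i+r_j)·cross = 30361.5000 → first moment M = |Σ|/6 = 5060.2500
R_c = M/A = 5060.2500/416.3750 = 12.1531 mm
θ = 145° = 2.530727 rad
V = θ·R_c·A = 2.530727·12.1531·416.3750 = 12806.113 mm³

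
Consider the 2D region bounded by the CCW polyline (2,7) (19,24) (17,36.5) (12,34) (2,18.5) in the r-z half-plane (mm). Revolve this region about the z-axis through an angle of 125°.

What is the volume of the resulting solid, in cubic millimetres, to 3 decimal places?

Volume = 5314.891 mm³

Profile (r,z), 5 vertices: (2,7) (19,24) (17,36.5) (12,34) (2,18.5)
edge 0: (2,7)→(19,24)  cross = 2·24 − 19·7 = -85.0000; (r_i+r_j)·cross = 21·-85.0000 = -1785.0000
edge 1: (19,24)→(17,36.5)  cross = 19·36.5 − 17·24 = 285.5000; (r_i+r_j)·cross = 36·285.5000 = 10278.0000
edge 2: (17,36.5)→(12,34)  cross = 17·34 − 12·36.5 = 140.0000; (r_i+r_j)·cross = 29·140.0000 = 4060.0000
edge 3: (12,34)→(2,18.5)  cross = 12·18.5 − 2·34 = 154.0000; (r_i+r_j)·cross = 14·154.0000 = 2156.0000
edge 4: (2,18.5)→(2,7)  cross = 2·7 − 2·18.5 = -23.0000; (r_i+r_j)·cross = 4·-23.0000 = -92.0000
Σcross = 471.5000 → A = |Σcross|/2 = 235.7500 mm²
Σ(r_i+r_j)·cross = 14617.0000 → first moment M = |Σ|/6 = 2436.1667
R_c = M/A = 2436.1667/235.7500 = 10.3337 mm
θ = 125° = 2.181662 rad
V = θ·R_c·A = 2.181662·10.3337·235.7500 = 5314.891 mm³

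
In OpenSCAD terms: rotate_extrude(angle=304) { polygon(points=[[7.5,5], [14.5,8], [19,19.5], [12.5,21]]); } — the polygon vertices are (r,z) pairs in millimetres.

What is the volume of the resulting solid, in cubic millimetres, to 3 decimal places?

Volume = 6274.552 mm³

Profile (r,z), 4 vertices: (7.5,5) (14.5,8) (19,19.5) (12.5,21)
edge 0: (7.5,5)→(14.5,8)  cross = 7.5·8 − 14.5·5 = -12.5000; (r_i+r_j)·cross = 22·-12.5000 = -275.0000
edge 1: (14.5,8)→(19,19.5)  cross = 14.5·19.5 − 19·8 = 130.7500; (r_i+r_j)·cross = 33.5·130.7500 = 4380.1250
edge 2: (19,19.5)→(12.5,21)  cross = 19·21 − 12.5·19.5 = 155.2500; (r_i+r_j)·cross = 31.5·155.2500 = 4890.3750
edge 3: (12.5,21)→(7.5,5)  cross = 12.5·5 − 7.5·21 = -95.0000; (r_i+r_j)·cross = 20·-95.0000 = -1900.0000
Σcross = 178.5000 → A = |Σcross|/2 = 89.2500 mm²
Σ(r_i+r_j)·cross = 7095.5000 → first moment M = |Σ|/6 = 1182.5833
R_c = M/A = 1182.5833/89.2500 = 13.2502 mm
θ = 304° = 5.305801 rad
V = θ·R_c·A = 5.305801·13.2502·89.2500 = 6274.552 mm³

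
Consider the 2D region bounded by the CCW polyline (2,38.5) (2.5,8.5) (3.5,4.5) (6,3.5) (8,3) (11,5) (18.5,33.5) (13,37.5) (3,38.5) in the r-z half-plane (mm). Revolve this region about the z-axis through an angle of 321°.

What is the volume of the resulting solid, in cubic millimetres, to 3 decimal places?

Profile (r,z), 9 vertices: (2,38.5) (2.5,8.5) (3.5,4.5) (6,3.5) (8,3) (11,5) (18.5,33.5) (13,37.5) (3,38.5)
edge 0: (2,38.5)→(2.5,8.5)  cross = 2·8.5 − 2.5·38.5 = -79.2500; (r_i+r_j)·cross = 4.5·-79.2500 = -356.6250
edge 1: (2.5,8.5)→(3.5,4.5)  cross = 2.5·4.5 − 3.5·8.5 = -18.5000; (r_i+r_j)·cross = 6·-18.5000 = -111.0000
edge 2: (3.5,4.5)→(6,3.5)  cross = 3.5·3.5 − 6·4.5 = -14.7500; (r_i+r_j)·cross = 9.5·-14.7500 = -140.1250
edge 3: (6,3.5)→(8,3)  cross = 6·3 − 8·3.5 = -10.0000; (r_i+r_j)·cross = 14·-10.0000 = -140.0000
edge 4: (8,3)→(11,5)  cross = 8·5 − 11·3 = 7.0000; (r_i+r_j)·cross = 19·7.0000 = 133.0000
edge 5: (11,5)→(18.5,33.5)  cross = 11·33.5 − 18.5·5 = 276.0000; (r_i+r_j)·cross = 29.5·276.0000 = 8142.0000
edge 6: (18.5,33.5)→(13,37.5)  cross = 18.5·37.5 − 13·33.5 = 258.2500; (r_i+r_j)·cross = 31.5·258.2500 = 8134.8750
edge 7: (13,37.5)→(3,38.5)  cross = 13·38.5 − 3·37.5 = 388.0000; (r_i+r_j)·cross = 16·388.0000 = 6208.0000
edge 8: (3,38.5)→(2,38.5)  cross = 3·38.5 − 2·38.5 = 38.5000; (r_i+r_j)·cross = 5·38.5000 = 192.5000
Σcross = 845.2500 → A = |Σcross|/2 = 422.6250 mm²
Σ(r_i+r_j)·cross = 22062.6250 → first moment M = |Σ|/6 = 3677.1042
R_c = M/A = 3677.1042/422.6250 = 8.7006 mm
θ = 321° = 5.602507 rad
V = θ·R_c·A = 5.602507·8.7006·422.6250 = 20601.001 mm³

Volume = 20601.001 mm³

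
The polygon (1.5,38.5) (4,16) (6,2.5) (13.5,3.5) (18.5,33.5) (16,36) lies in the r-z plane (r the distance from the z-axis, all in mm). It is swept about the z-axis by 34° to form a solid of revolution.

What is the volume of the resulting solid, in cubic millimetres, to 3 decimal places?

Volume = 2462.301 mm³

Profile (r,z), 6 vertices: (1.5,38.5) (4,16) (6,2.5) (13.5,3.5) (18.5,33.5) (16,36)
edge 0: (1.5,38.5)→(4,16)  cross = 1.5·16 − 4·38.5 = -130.0000; (r_i+r_j)·cross = 5.5·-130.0000 = -715.0000
edge 1: (4,16)→(6,2.5)  cross = 4·2.5 − 6·16 = -86.0000; (r_i+r_j)·cross = 10·-86.0000 = -860.0000
edge 2: (6,2.5)→(13.5,3.5)  cross = 6·3.5 − 13.5·2.5 = -12.7500; (r_i+r_j)·cross = 19.5·-12.7500 = -248.6250
edge 3: (13.5,3.5)→(18.5,33.5)  cross = 13.5·33.5 − 18.5·3.5 = 387.5000; (r_i+r_j)·cross = 32·387.5000 = 12400.0000
edge 4: (18.5,33.5)→(16,36)  cross = 18.5·36 − 16·33.5 = 130.0000; (r_i+r_j)·cross = 34.5·130.0000 = 4485.0000
edge 5: (16,36)→(1.5,38.5)  cross = 16·38.5 − 1.5·36 = 562.0000; (r_i+r_j)·cross = 17.5·562.0000 = 9835.0000
Σcross = 850.7500 → A = |Σcross|/2 = 425.3750 mm²
Σ(r_i+r_j)·cross = 24896.3750 → first moment M = |Σ|/6 = 4149.3958
R_c = M/A = 4149.3958/425.3750 = 9.7547 mm
θ = 34° = 0.593412 rad
V = θ·R_c·A = 0.593412·9.7547·425.3750 = 2462.301 mm³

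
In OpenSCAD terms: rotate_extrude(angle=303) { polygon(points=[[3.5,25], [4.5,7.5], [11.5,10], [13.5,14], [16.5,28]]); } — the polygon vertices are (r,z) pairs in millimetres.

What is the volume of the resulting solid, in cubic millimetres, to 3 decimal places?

Profile (r,z), 5 vertices: (3.5,25) (4.5,7.5) (11.5,10) (13.5,14) (16.5,28)
edge 0: (3.5,25)→(4.5,7.5)  cross = 3.5·7.5 − 4.5·25 = -86.2500; (r_i+r_j)·cross = 8·-86.2500 = -690.0000
edge 1: (4.5,7.5)→(11.5,10)  cross = 4.5·10 − 11.5·7.5 = -41.2500; (r_i+r_j)·cross = 16·-41.2500 = -660.0000
edge 2: (11.5,10)→(13.5,14)  cross = 11.5·14 − 13.5·10 = 26.0000; (r_i+r_j)·cross = 25·26.0000 = 650.0000
edge 3: (13.5,14)→(16.5,28)  cross = 13.5·28 − 16.5·14 = 147.0000; (r_i+r_j)·cross = 30·147.0000 = 4410.0000
edge 4: (16.5,28)→(3.5,25)  cross = 16.5·25 − 3.5·28 = 314.5000; (r_i+r_j)·cross = 20·314.5000 = 6290.0000
Σcross = 360.0000 → A = |Σcross|/2 = 180.0000 mm²
Σ(r_i+r_j)·cross = 10000.0000 → first moment M = |Σ|/6 = 1666.6667
R_c = M/A = 1666.6667/180.0000 = 9.2593 mm
θ = 303° = 5.288348 rad
V = θ·R_c·A = 5.288348·9.2593·180.0000 = 8813.913 mm³

Volume = 8813.913 mm³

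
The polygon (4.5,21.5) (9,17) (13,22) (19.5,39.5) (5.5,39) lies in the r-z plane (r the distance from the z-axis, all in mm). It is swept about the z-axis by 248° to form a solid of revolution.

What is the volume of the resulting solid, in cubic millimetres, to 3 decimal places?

Volume = 9861.215 mm³

Profile (r,z), 5 vertices: (4.5,21.5) (9,17) (13,22) (19.5,39.5) (5.5,39)
edge 0: (4.5,21.5)→(9,17)  cross = 4.5·17 − 9·21.5 = -117.0000; (r_i+r_j)·cross = 13.5·-117.0000 = -1579.5000
edge 1: (9,17)→(13,22)  cross = 9·22 − 13·17 = -23.0000; (r_i+r_j)·cross = 22·-23.0000 = -506.0000
edge 2: (13,22)→(19.5,39.5)  cross = 13·39.5 − 19.5·22 = 84.5000; (r_i+r_j)·cross = 32.5·84.5000 = 2746.2500
edge 3: (19.5,39.5)→(5.5,39)  cross = 19.5·39 − 5.5·39.5 = 543.2500; (r_i+r_j)·cross = 25·543.2500 = 13581.2500
edge 4: (5.5,39)→(4.5,21.5)  cross = 5.5·21.5 − 4.5·39 = -57.2500; (r_i+r_j)·cross = 10·-57.2500 = -572.5000
Σcross = 430.5000 → A = |Σcross|/2 = 215.2500 mm²
Σ(r_i+r_j)·cross = 13669.5000 → first moment M = |Σ|/6 = 2278.2500
R_c = M/A = 2278.2500/215.2500 = 10.5842 mm
θ = 248° = 4.328417 rad
V = θ·R_c·A = 4.328417·10.5842·215.2500 = 9861.215 mm³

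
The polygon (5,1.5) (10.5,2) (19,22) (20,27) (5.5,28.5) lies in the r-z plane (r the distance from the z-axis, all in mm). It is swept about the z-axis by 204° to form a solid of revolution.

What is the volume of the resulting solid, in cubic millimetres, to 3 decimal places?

Profile (r,z), 5 vertices: (5,1.5) (10.5,2) (19,22) (20,27) (5.5,28.5)
edge 0: (5,1.5)→(10.5,2)  cross = 5·2 − 10.5·1.5 = -5.7500; (r_i+r_j)·cross = 15.5·-5.7500 = -89.1250
edge 1: (10.5,2)→(19,22)  cross = 10.5·22 − 19·2 = 193.0000; (r_i+r_j)·cross = 29.5·193.0000 = 5693.5000
edge 2: (19,22)→(20,27)  cross = 19·27 − 20·22 = 73.0000; (r_i+r_j)·cross = 39·73.0000 = 2847.0000
edge 3: (20,27)→(5.5,28.5)  cross = 20·28.5 − 5.5·27 = 421.5000; (r_i+r_j)·cross = 25.5·421.5000 = 10748.2500
edge 4: (5.5,28.5)→(5,1.5)  cross = 5.5·1.5 − 5·28.5 = -134.2500; (r_i+r_j)·cross = 10.5·-134.2500 = -1409.6250
Σcross = 547.5000 → A = |Σcross|/2 = 273.7500 mm²
Σ(r_i+r_j)·cross = 17790.0000 → first moment M = |Σ|/6 = 2965.0000
R_c = M/A = 2965.0000/273.7500 = 10.8311 mm
θ = 204° = 3.560472 rad
V = θ·R_c·A = 3.560472·10.8311·273.7500 = 10556.799 mm³

Volume = 10556.799 mm³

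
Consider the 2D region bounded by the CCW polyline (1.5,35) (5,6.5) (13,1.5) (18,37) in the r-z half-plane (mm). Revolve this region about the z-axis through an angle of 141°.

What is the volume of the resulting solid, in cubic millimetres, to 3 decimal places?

Volume = 9358.293 mm³

Profile (r,z), 4 vertices: (1.5,35) (5,6.5) (13,1.5) (18,37)
edge 0: (1.5,35)→(5,6.5)  cross = 1.5·6.5 − 5·35 = -165.2500; (r_i+r_j)·cross = 6.5·-165.2500 = -1074.1250
edge 1: (5,6.5)→(13,1.5)  cross = 5·1.5 − 13·6.5 = -77.0000; (r_i+r_j)·cross = 18·-77.0000 = -1386.0000
edge 2: (13,1.5)→(18,37)  cross = 13·37 − 18·1.5 = 454.0000; (r_i+r_j)·cross = 31·454.0000 = 14074.0000
edge 3: (18,37)→(1.5,35)  cross = 18·35 − 1.5·37 = 574.5000; (r_i+r_j)·cross = 19.5·574.5000 = 11202.7500
Σcross = 786.2500 → A = |Σcross|/2 = 393.1250 mm²
Σ(r_i+r_j)·cross = 22816.6250 → first moment M = |Σ|/6 = 3802.7708
R_c = M/A = 3802.7708/393.1250 = 9.6732 mm
θ = 141° = 2.460914 rad
V = θ·R_c·A = 2.460914·9.6732·393.1250 = 9358.293 mm³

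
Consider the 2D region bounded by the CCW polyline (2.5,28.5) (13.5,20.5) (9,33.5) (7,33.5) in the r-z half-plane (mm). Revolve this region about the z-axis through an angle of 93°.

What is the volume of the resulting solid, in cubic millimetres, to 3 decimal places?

Profile (r,z), 4 vertices: (2.5,28.5) (13.5,20.5) (9,33.5) (7,33.5)
edge 0: (2.5,28.5)→(13.5,20.5)  cross = 2.5·20.5 − 13.5·28.5 = -333.5000; (r_i+r_j)·cross = 16·-333.5000 = -5336.0000
edge 1: (13.5,20.5)→(9,33.5)  cross = 13.5·33.5 − 9·20.5 = 267.7500; (r_i+r_j)·cross = 22.5·267.7500 = 6024.3750
edge 2: (9,33.5)→(7,33.5)  cross = 9·33.5 − 7·33.5 = 67.0000; (r_i+r_j)·cross = 16·67.0000 = 1072.0000
edge 3: (7,33.5)→(2.5,28.5)  cross = 7·28.5 − 2.5·33.5 = 115.7500; (r_i+r_j)·cross = 9.5·115.7500 = 1099.6250
Σcross = 117.0000 → A = |Σcross|/2 = 58.5000 mm²
Σ(r_i+r_j)·cross = 2860.0000 → first moment M = |Σ|/6 = 476.6667
R_c = M/A = 476.6667/58.5000 = 8.1481 mm
θ = 93° = 1.623156 rad
V = θ·R_c·A = 1.623156·8.1481·58.5000 = 773.704 mm³

Volume = 773.704 mm³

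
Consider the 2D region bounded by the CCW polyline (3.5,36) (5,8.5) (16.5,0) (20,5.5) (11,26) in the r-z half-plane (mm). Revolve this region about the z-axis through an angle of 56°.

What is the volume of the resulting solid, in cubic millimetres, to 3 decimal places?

Profile (r,z), 5 vertices: (3.5,36) (5,8.5) (16.5,0) (20,5.5) (11,26)
edge 0: (3.5,36)→(5,8.5)  cross = 3.5·8.5 − 5·36 = -150.2500; (r_i+r_j)·cross = 8.5·-150.2500 = -1277.1250
edge 1: (5,8.5)→(16.5,0)  cross = 5·0 − 16.5·8.5 = -140.2500; (r_i+r_j)·cross = 21.5·-140.2500 = -3015.3750
edge 2: (16.5,0)→(20,5.5)  cross = 16.5·5.5 − 20·0 = 90.7500; (r_i+r_j)·cross = 36.5·90.7500 = 3312.3750
edge 3: (20,5.5)→(11,26)  cross = 20·26 − 11·5.5 = 459.5000; (r_i+r_j)·cross = 31·459.5000 = 14244.5000
edge 4: (11,26)→(3.5,36)  cross = 11·36 − 3.5·26 = 305.0000; (r_i+r_j)·cross = 14.5·305.0000 = 4422.5000
Σcross = 564.7500 → A = |Σcross|/2 = 282.3750 mm²
Σ(r_i+r_j)·cross = 17686.8750 → first moment M = |Σ|/6 = 2947.8125
R_c = M/A = 2947.8125/282.3750 = 10.4394 mm
θ = 56° = 0.977384 rad
V = θ·R_c·A = 0.977384·10.4394·282.3750 = 2881.146 mm³

Volume = 2881.146 mm³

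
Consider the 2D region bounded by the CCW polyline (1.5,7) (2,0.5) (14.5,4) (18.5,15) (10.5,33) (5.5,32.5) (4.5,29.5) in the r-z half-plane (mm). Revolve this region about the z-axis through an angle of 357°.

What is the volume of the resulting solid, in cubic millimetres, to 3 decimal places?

Volume = 21265.807 mm³

Profile (r,z), 7 vertices: (1.5,7) (2,0.5) (14.5,4) (18.5,15) (10.5,33) (5.5,32.5) (4.5,29.5)
edge 0: (1.5,7)→(2,0.5)  cross = 1.5·0.5 − 2·7 = -13.2500; (r_i+r_j)·cross = 3.5·-13.2500 = -46.3750
edge 1: (2,0.5)→(14.5,4)  cross = 2·4 − 14.5·0.5 = 0.7500; (r_i+r_j)·cross = 16.5·0.7500 = 12.3750
edge 2: (14.5,4)→(18.5,15)  cross = 14.5·15 − 18.5·4 = 143.5000; (r_i+r_j)·cross = 33·143.5000 = 4735.5000
edge 3: (18.5,15)→(10.5,33)  cross = 18.5·33 − 10.5·15 = 453.0000; (r_i+r_j)·cross = 29·453.0000 = 13137.0000
edge 4: (10.5,33)→(5.5,32.5)  cross = 10.5·32.5 − 5.5·33 = 159.7500; (r_i+r_j)·cross = 16·159.7500 = 2556.0000
edge 5: (5.5,32.5)→(4.5,29.5)  cross = 5.5·29.5 − 4.5·32.5 = 16.0000; (r_i+r_j)·cross = 10·16.0000 = 160.0000
edge 6: (4.5,29.5)→(1.5,7)  cross = 4.5·7 − 1.5·29.5 = -12.7500; (r_i+r_j)·cross = 6·-12.7500 = -76.5000
Σcross = 747.0000 → A = |Σcross|/2 = 373.5000 mm²
Σ(r_i+r_j)·cross = 20478.0000 → first moment M = |Σ|/6 = 3413.0000
R_c = M/A = 3413.0000/373.5000 = 9.1379 mm
θ = 357° = 6.230825 rad
V = θ·R_c·A = 6.230825·9.1379·373.5000 = 21265.807 mm³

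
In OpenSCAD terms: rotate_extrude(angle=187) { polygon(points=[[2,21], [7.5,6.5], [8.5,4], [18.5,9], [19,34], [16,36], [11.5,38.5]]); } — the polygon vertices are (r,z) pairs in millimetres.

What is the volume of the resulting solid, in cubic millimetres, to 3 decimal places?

Profile (r,z), 7 vertices: (2,21) (7.5,6.5) (8.5,4) (18.5,9) (19,34) (16,36) (11.5,38.5)
edge 0: (2,21)→(7.5,6.5)  cross = 2·6.5 − 7.5·21 = -144.5000; (r_i+r_j)·cross = 9.5·-144.5000 = -1372.7500
edge 1: (7.5,6.5)→(8.5,4)  cross = 7.5·4 − 8.5·6.5 = -25.2500; (r_i+r_j)·cross = 16·-25.2500 = -404.0000
edge 2: (8.5,4)→(18.5,9)  cross = 8.5·9 − 18.5·4 = 2.5000; (r_i+r_j)·cross = 27·2.5000 = 67.5000
edge 3: (18.5,9)→(19,34)  cross = 18.5·34 − 19·9 = 458.0000; (r_i+r_j)·cross = 37.5·458.0000 = 17175.0000
edge 4: (19,34)→(16,36)  cross = 19·36 − 16·34 = 140.0000; (r_i+r_j)·cross = 35·140.0000 = 4900.0000
edge 5: (16,36)→(11.5,38.5)  cross = 16·38.5 − 11.5·36 = 202.0000; (r_i+r_j)·cross = 27.5·202.0000 = 5555.0000
edge 6: (11.5,38.5)→(2,21)  cross = 11.5·21 − 2·38.5 = 164.5000; (r_i+r_j)·cross = 13.5·164.5000 = 2220.7500
Σcross = 797.2500 → A = |Σcross|/2 = 398.6250 mm²
Σ(r_i+r_j)·cross = 28141.5000 → first moment M = |Σ|/6 = 4690.2500
R_c = M/A = 4690.2500/398.6250 = 11.7661 mm
θ = 187° = 3.263766 rad
V = θ·R_c·A = 3.263766·11.7661·398.6250 = 15307.877 mm³

Volume = 15307.877 mm³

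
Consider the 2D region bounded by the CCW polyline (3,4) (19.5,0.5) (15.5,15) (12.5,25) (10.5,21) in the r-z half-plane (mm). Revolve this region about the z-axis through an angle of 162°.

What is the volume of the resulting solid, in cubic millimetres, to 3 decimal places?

Volume = 6390.706 mm³

Profile (r,z), 5 vertices: (3,4) (19.5,0.5) (15.5,15) (12.5,25) (10.5,21)
edge 0: (3,4)→(19.5,0.5)  cross = 3·0.5 − 19.5·4 = -76.5000; (r_i+r_j)·cross = 22.5·-76.5000 = -1721.2500
edge 1: (19.5,0.5)→(15.5,15)  cross = 19.5·15 − 15.5·0.5 = 284.7500; (r_i+r_j)·cross = 35·284.7500 = 9966.2500
edge 2: (15.5,15)→(12.5,25)  cross = 15.5·25 − 12.5·15 = 200.0000; (r_i+r_j)·cross = 28·200.0000 = 5600.0000
edge 3: (12.5,25)→(10.5,21)  cross = 12.5·21 − 10.5·25 = 0.0000; (r_i+r_j)·cross = 23·0.0000 = 0.0000
edge 4: (10.5,21)→(3,4)  cross = 10.5·4 − 3·21 = -21.0000; (r_i+r_j)·cross = 13.5·-21.0000 = -283.5000
Σcross = 387.2500 → A = |Σcross|/2 = 193.6250 mm²
Σ(r_i+r_j)·cross = 13561.5000 → first moment M = |Σ|/6 = 2260.2500
R_c = M/A = 2260.2500/193.6250 = 11.6733 mm
θ = 162° = 2.827433 rad
V = θ·R_c·A = 2.827433·11.6733·193.6250 = 6390.706 mm³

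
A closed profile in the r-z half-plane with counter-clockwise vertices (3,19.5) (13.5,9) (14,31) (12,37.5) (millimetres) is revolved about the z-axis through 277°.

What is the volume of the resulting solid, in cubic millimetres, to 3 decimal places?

Volume = 8014.193 mm³

Profile (r,z), 4 vertices: (3,19.5) (13.5,9) (14,31) (12,37.5)
edge 0: (3,19.5)→(13.5,9)  cross = 3·9 − 13.5·19.5 = -236.2500; (r_i+r_j)·cross = 16.5·-236.2500 = -3898.1250
edge 1: (13.5,9)→(14,31)  cross = 13.5·31 − 14·9 = 292.5000; (r_i+r_j)·cross = 27.5·292.5000 = 8043.7500
edge 2: (14,31)→(12,37.5)  cross = 14·37.5 − 12·31 = 153.0000; (r_i+r_j)·cross = 26·153.0000 = 3978.0000
edge 3: (12,37.5)→(3,19.5)  cross = 12·19.5 − 3·37.5 = 121.5000; (r_i+r_j)·cross = 15·121.5000 = 1822.5000
Σcross = 330.7500 → A = |Σcross|/2 = 165.3750 mm²
Σ(r_i+r_j)·cross = 9946.1250 → first moment M = |Σ|/6 = 1657.6875
R_c = M/A = 1657.6875/165.3750 = 10.0238 mm
θ = 277° = 4.834562 rad
V = θ·R_c·A = 4.834562·10.0238·165.3750 = 8014.193 mm³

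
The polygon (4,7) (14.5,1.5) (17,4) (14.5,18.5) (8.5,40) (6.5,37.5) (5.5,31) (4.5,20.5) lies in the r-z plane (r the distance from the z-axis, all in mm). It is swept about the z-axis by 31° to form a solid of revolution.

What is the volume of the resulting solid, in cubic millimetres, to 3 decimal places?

Profile (r,z), 8 vertices: (4,7) (14.5,1.5) (17,4) (14.5,18.5) (8.5,40) (6.5,37.5) (5.5,31) (4.5,20.5)
edge 0: (4,7)→(14.5,1.5)  cross = 4·1.5 − 14.5·7 = -95.5000; (r_i+r_j)·cross = 18.5·-95.5000 = -1766.7500
edge 1: (14.5,1.5)→(17,4)  cross = 14.5·4 − 17·1.5 = 32.5000; (r_i+r_j)·cross = 31.5·32.5000 = 1023.7500
edge 2: (17,4)→(14.5,18.5)  cross = 17·18.5 − 14.5·4 = 256.5000; (r_i+r_j)·cross = 31.5·256.5000 = 8079.7500
edge 3: (14.5,18.5)→(8.5,40)  cross = 14.5·40 − 8.5·18.5 = 422.7500; (r_i+r_j)·cross = 23·422.7500 = 9723.2500
edge 4: (8.5,40)→(6.5,37.5)  cross = 8.5·37.5 − 6.5·40 = 58.7500; (r_i+r_j)·cross = 15·58.7500 = 881.2500
edge 5: (6.5,37.5)→(5.5,31)  cross = 6.5·31 − 5.5·37.5 = -4.7500; (r_i+r_j)·cross = 12·-4.7500 = -57.0000
edge 6: (5.5,31)→(4.5,20.5)  cross = 5.5·20.5 − 4.5·31 = -26.7500; (r_i+r_j)·cross = 10·-26.7500 = -267.5000
edge 7: (4.5,20.5)→(4,7)  cross = 4.5·7 − 4·20.5 = -50.5000; (r_i+r_j)·cross = 8.5·-50.5000 = -429.2500
Σcross = 593.0000 → A = |Σcross|/2 = 296.5000 mm²
Σ(r_i+r_j)·cross = 17187.5000 → first moment M = |Σ|/6 = 2864.5833
R_c = M/A = 2864.5833/296.5000 = 9.6613 mm
θ = 31° = 0.541052 rad
V = θ·R_c·A = 0.541052·9.6613·296.5000 = 1549.889 mm³

Volume = 1549.889 mm³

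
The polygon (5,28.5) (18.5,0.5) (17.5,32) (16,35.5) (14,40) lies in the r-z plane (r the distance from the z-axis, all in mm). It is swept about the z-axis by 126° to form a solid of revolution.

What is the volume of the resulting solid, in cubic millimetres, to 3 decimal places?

Volume = 7475.616 mm³

Profile (r,z), 5 vertices: (5,28.5) (18.5,0.5) (17.5,32) (16,35.5) (14,40)
edge 0: (5,28.5)→(18.5,0.5)  cross = 5·0.5 − 18.5·28.5 = -524.7500; (r_i+r_j)·cross = 23.5·-524.7500 = -12331.6250
edge 1: (18.5,0.5)→(17.5,32)  cross = 18.5·32 − 17.5·0.5 = 583.2500; (r_i+r_j)·cross = 36·583.2500 = 20997.0000
edge 2: (17.5,32)→(16,35.5)  cross = 17.5·35.5 − 16·32 = 109.2500; (r_i+r_j)·cross = 33.5·109.2500 = 3659.8750
edge 3: (16,35.5)→(14,40)  cross = 16·40 − 14·35.5 = 143.0000; (r_i+r_j)·cross = 30·143.0000 = 4290.0000
edge 4: (14,40)→(5,28.5)  cross = 14·28.5 − 5·40 = 199.0000; (r_i+r_j)·cross = 19·199.0000 = 3781.0000
Σcross = 509.7500 → A = |Σcross|/2 = 254.8750 mm²
Σ(r_i+r_j)·cross = 20396.2500 → first moment M = |Σ|/6 = 3399.3750
R_c = M/A = 3399.3750/254.8750 = 13.3374 mm
θ = 126° = 2.199115 rad
V = θ·R_c·A = 2.199115·13.3374·254.8750 = 7475.616 mm³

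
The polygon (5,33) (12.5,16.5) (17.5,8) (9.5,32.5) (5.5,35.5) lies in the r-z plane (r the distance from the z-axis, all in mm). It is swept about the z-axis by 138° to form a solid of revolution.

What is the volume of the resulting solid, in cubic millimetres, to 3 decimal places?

Profile (r,z), 5 vertices: (5,33) (12.5,16.5) (17.5,8) (9.5,32.5) (5.5,35.5)
edge 0: (5,33)→(12.5,16.5)  cross = 5·16.5 − 12.5·33 = -330.0000; (r_i+r_j)·cross = 17.5·-330.0000 = -5775.0000
edge 1: (12.5,16.5)→(17.5,8)  cross = 12.5·8 − 17.5·16.5 = -188.7500; (r_i+r_j)·cross = 30·-188.7500 = -5662.5000
edge 2: (17.5,8)→(9.5,32.5)  cross = 17.5·32.5 − 9.5·8 = 492.7500; (r_i+r_j)·cross = 27·492.7500 = 13304.2500
edge 3: (9.5,32.5)→(5.5,35.5)  cross = 9.5·35.5 − 5.5·32.5 = 158.5000; (r_i+r_j)·cross = 15·158.5000 = 2377.5000
edge 4: (5.5,35.5)→(5,33)  cross = 5.5·33 − 5·35.5 = 4.0000; (r_i+r_j)·cross = 10.5·4.0000 = 42.0000
Σcross = 136.5000 → A = |Σcross|/2 = 68.2500 mm²
Σ(r_i+r_j)·cross = 4286.2500 → first moment M = |Σ|/6 = 714.3750
R_c = M/A = 714.3750/68.2500 = 10.4670 mm
θ = 138° = 2.408554 rad
V = θ·R_c·A = 2.408554·10.4670·68.2500 = 1720.611 mm³

Volume = 1720.611 mm³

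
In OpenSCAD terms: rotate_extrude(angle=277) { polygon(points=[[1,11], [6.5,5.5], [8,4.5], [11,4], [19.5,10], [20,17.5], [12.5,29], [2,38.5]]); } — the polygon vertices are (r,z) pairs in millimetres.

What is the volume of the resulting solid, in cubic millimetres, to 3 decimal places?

Volume = 18808.259 mm³

Profile (r,z), 8 vertices: (1,11) (6.5,5.5) (8,4.5) (11,4) (19.5,10) (20,17.5) (12.5,29) (2,38.5)
edge 0: (1,11)→(6.5,5.5)  cross = 1·5.5 − 6.5·11 = -66.0000; (r_i+r_j)·cross = 7.5·-66.0000 = -495.0000
edge 1: (6.5,5.5)→(8,4.5)  cross = 6.5·4.5 − 8·5.5 = -14.7500; (r_i+r_j)·cross = 14.5·-14.7500 = -213.8750
edge 2: (8,4.5)→(11,4)  cross = 8·4 − 11·4.5 = -17.5000; (r_i+r_j)·cross = 19·-17.5000 = -332.5000
edge 3: (11,4)→(19.5,10)  cross = 11·10 − 19.5·4 = 32.0000; (r_i+r_j)·cross = 30.5·32.0000 = 976.0000
edge 4: (19.5,10)→(20,17.5)  cross = 19.5·17.5 − 20·10 = 141.2500; (r_i+r_j)·cross = 39.5·141.2500 = 5579.3750
edge 5: (20,17.5)→(12.5,29)  cross = 20·29 − 12.5·17.5 = 361.2500; (r_i+r_j)·cross = 32.5·361.2500 = 11740.6250
edge 6: (12.5,29)→(2,38.5)  cross = 12.5·38.5 − 2·29 = 423.2500; (r_i+r_j)·cross = 14.5·423.2500 = 6137.1250
edge 7: (2,38.5)→(1,11)  cross = 2·11 − 1·38.5 = -16.5000; (r_i+r_j)·cross = 3·-16.5000 = -49.5000
Σcross = 843.0000 → A = |Σcross|/2 = 421.5000 mm²
Σ(r_i+r_j)·cross = 23342.2500 → first moment M = |Σ|/6 = 3890.3750
R_c = M/A = 3890.3750/421.5000 = 9.2298 mm
θ = 277° = 4.834562 rad
V = θ·R_c·A = 4.834562·9.2298·421.5000 = 18808.259 mm³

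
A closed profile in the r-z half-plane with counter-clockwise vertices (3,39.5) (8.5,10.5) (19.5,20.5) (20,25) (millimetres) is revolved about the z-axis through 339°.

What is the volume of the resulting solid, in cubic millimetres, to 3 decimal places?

Profile (r,z), 4 vertices: (3,39.5) (8.5,10.5) (19.5,20.5) (20,25)
edge 0: (3,39.5)→(8.5,10.5)  cross = 3·10.5 − 8.5·39.5 = -304.2500; (r_i+r_j)·cross = 11.5·-304.2500 = -3498.8750
edge 1: (8.5,10.5)→(19.5,20.5)  cross = 8.5·20.5 − 19.5·10.5 = -30.5000; (r_i+r_j)·cross = 28·-30.5000 = -854.0000
edge 2: (19.5,20.5)→(20,25)  cross = 19.5·25 − 20·20.5 = 77.5000; (r_i+r_j)·cross = 39.5·77.5000 = 3061.2500
edge 3: (20,25)→(3,39.5)  cross = 20·39.5 − 3·25 = 715.0000; (r_i+r_j)·cross = 23·715.0000 = 16445.0000
Σcross = 457.7500 → A = |Σcross|/2 = 228.8750 mm²
Σ(r_i+r_j)·cross = 15153.3750 → first moment M = |Σ|/6 = 2525.5625
R_c = M/A = 2525.5625/228.8750 = 11.0347 mm
θ = 339° = 5.916666 rad
V = θ·R_c·A = 5.916666·11.0347·228.8750 = 14942.910 mm³

Volume = 14942.910 mm³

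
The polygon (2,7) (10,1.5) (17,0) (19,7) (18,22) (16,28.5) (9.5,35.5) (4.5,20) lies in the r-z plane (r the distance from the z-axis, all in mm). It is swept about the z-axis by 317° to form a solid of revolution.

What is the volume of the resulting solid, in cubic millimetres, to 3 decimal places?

Volume = 24913.374 mm³

Profile (r,z), 8 vertices: (2,7) (10,1.5) (17,0) (19,7) (18,22) (16,28.5) (9.5,35.5) (4.5,20)
edge 0: (2,7)→(10,1.5)  cross = 2·1.5 − 10·7 = -67.0000; (r_i+r_j)·cross = 12·-67.0000 = -804.0000
edge 1: (10,1.5)→(17,0)  cross = 10·0 − 17·1.5 = -25.5000; (r_i+r_j)·cross = 27·-25.5000 = -688.5000
edge 2: (17,0)→(19,7)  cross = 17·7 − 19·0 = 119.0000; (r_i+r_j)·cross = 36·119.0000 = 4284.0000
edge 3: (19,7)→(18,22)  cross = 19·22 − 18·7 = 292.0000; (r_i+r_j)·cross = 37·292.0000 = 10804.0000
edge 4: (18,22)→(16,28.5)  cross = 18·28.5 − 16·22 = 161.0000; (r_i+r_j)·cross = 34·161.0000 = 5474.0000
edge 5: (16,28.5)→(9.5,35.5)  cross = 16·35.5 − 9.5·28.5 = 297.2500; (r_i+r_j)·cross = 25.5·297.2500 = 7579.8750
edge 6: (9.5,35.5)→(4.5,20)  cross = 9.5·20 − 4.5·35.5 = 30.2500; (r_i+r_j)·cross = 14·30.2500 = 423.5000
edge 7: (4.5,20)→(2,7)  cross = 4.5·7 − 2·20 = -8.5000; (r_i+r_j)·cross = 6.5·-8.5000 = -55.2500
Σcross = 798.5000 → A = |Σcross|/2 = 399.2500 mm²
Σ(r_i+r_j)·cross = 27017.6250 → first moment M = |Σ|/6 = 4502.9375
R_c = M/A = 4502.9375/399.2500 = 11.2785 mm
θ = 317° = 5.532694 rad
V = θ·R_c·A = 5.532694·11.2785·399.2500 = 24913.374 mm³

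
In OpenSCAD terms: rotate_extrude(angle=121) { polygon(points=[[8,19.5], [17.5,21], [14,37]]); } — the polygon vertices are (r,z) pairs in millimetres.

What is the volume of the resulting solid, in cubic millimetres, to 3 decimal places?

Profile (r,z), 3 vertices: (8,19.5) (17.5,21) (14,37)
edge 0: (8,19.5)→(17.5,21)  cross = 8·21 − 17.5·19.5 = -173.2500; (r_i+r_j)·cross = 25.5·-173.2500 = -4417.8750
edge 1: (17.5,21)→(14,37)  cross = 17.5·37 − 14·21 = 353.5000; (r_i+r_j)·cross = 31.5·353.5000 = 11135.2500
edge 2: (14,37)→(8,19.5)  cross = 14·19.5 − 8·37 = -23.0000; (r_i+r_j)·cross = 22·-23.0000 = -506.0000
Σcross = 157.2500 → A = |Σcross|/2 = 78.6250 mm²
Σ(r_i+r_j)·cross = 6211.3750 → first moment M = |Σ|/6 = 1035.2292
R_c = M/A = 1035.2292/78.6250 = 13.1667 mm
θ = 121° = 2.111848 rad
V = θ·R_c·A = 2.111848·13.1667·78.6250 = 2186.247 mm³

Volume = 2186.247 mm³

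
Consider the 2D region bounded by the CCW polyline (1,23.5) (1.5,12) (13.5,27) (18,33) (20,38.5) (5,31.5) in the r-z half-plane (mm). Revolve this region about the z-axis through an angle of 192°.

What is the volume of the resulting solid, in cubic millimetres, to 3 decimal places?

Profile (r,z), 6 vertices: (1,23.5) (1.5,12) (13.5,27) (18,33) (20,38.5) (5,31.5)
edge 0: (1,23.5)→(1.5,12)  cross = 1·12 − 1.5·23.5 = -23.2500; (r_i+r_j)·cross = 2.5·-23.2500 = -58.1250
edge 1: (1.5,12)→(13.5,27)  cross = 1.5·27 − 13.5·12 = -121.5000; (r_i+r_j)·cross = 15·-121.5000 = -1822.5000
edge 2: (13.5,27)→(18,33)  cross = 13.5·33 − 18·27 = -40.5000; (r_i+r_j)·cross = 31.5·-40.5000 = -1275.7500
edge 3: (18,33)→(20,38.5)  cross = 18·38.5 − 20·33 = 33.0000; (r_i+r_j)·cross = 38·33.0000 = 1254.0000
edge 4: (20,38.5)→(5,31.5)  cross = 20·31.5 − 5·38.5 = 437.5000; (r_i+r_j)·cross = 25·437.5000 = 10937.5000
edge 5: (5,31.5)→(1,23.5)  cross = 5·23.5 − 1·31.5 = 86.0000; (r_i+r_j)·cross = 6·86.0000 = 516.0000
Σcross = 371.2500 → A = |Σcross|/2 = 185.6250 mm²
Σ(r_i+r_j)·cross = 9551.1250 → first moment M = |Σ|/6 = 1591.8542
R_c = M/A = 1591.8542/185.6250 = 8.5756 mm
θ = 192° = 3.351032 rad
V = θ·R_c·A = 3.351032·8.5756·185.6250 = 5334.355 mm³

Volume = 5334.355 mm³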